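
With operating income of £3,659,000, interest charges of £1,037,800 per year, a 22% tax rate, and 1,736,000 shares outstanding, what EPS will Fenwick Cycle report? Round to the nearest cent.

£1.18

Interest = £1,037,800.00, so EBT = £3,659,000 − £1,037,800.00 = £2,621,200.00.
After tax at 22%: net income = £2,621,200.00 × 0.78 = £2,044,536.00.
Per share: £2,044,536.00 / 1,736,000 shares = £1.18.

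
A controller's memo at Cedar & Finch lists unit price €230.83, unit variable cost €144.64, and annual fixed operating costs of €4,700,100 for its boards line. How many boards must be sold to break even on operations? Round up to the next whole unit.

54,532 boards

Contribution margin per unit = €230.83 − €144.64 = €86.19.
Units to break even: €4,700,100 ÷ €86.19 = 54,531.85, rounded up to 54,532.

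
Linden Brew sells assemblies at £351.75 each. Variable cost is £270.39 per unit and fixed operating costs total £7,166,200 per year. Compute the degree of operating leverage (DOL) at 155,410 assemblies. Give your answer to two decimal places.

2.31

Contribution at this volume is 155,410 × £81.36 = £12,644,157.60.
Subtracting fixed costs: EBIT = £12,644,157.60 − £7,166,200 = £5,477,957.60.
So DOL = total CM / EBIT = £12,644,157.60 / £5,477,957.60 = 2.3082.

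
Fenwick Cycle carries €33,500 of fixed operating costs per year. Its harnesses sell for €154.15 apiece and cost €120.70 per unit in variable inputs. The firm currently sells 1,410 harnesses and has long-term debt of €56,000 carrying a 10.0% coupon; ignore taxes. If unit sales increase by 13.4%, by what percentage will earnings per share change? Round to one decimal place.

Contribution at this volume is 1,410 × €33.45 = €47,164.50.
EBIT = €47,164.50 − €33,500 = €13,664.50.
After interest of €5,600.00, pre-tax earnings = €8,064.50.
Degree of combined leverage = contribution ÷ (EBIT − I) = €47,164.50 ÷ €8,064.50 = 5.8484.
%ΔEPS = DCL × %ΔSales = 5.8484 × +13.4% = +78.4%.

+78.4%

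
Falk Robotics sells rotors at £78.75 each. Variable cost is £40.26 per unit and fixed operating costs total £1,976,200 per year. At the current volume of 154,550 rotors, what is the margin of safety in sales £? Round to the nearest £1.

£8,127,535

Contribution margin per unit = £78.75 − £40.26 = £38.49. Break-even units = £1,976,200 ÷ £38.49 = 51,343.21; break-even revenue = 51,343.21 × £78.75 = £4,043,277.47.
Current sales = 154,550 × £78.75 = £12,170,812.50.
Margin of safety = £12,170,812.50 − £4,043,277.47 = £8,127,535.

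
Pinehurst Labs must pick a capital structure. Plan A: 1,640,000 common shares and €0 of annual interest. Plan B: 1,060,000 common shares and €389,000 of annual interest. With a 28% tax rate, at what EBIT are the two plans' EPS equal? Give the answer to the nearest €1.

Set EPS_A = EPS_B: (EBIT − €0)(1 − 0.28) ÷ 1,640,000 = (EBIT − €389,000)(1 − 0.28) ÷ 1,060,000.
Cancelling (1 − t) and cross-multiplying: 1,060,000·(EBIT − 0) = 1,640,000·(EBIT − 389,000).
Solving, EBIT = (389,000·1,640,000 − 0·1,060,000) / (1,640,000 − 1,060,000) = 637,960,000,000 / 580,000 = 1,099,931.03.

€1,099,931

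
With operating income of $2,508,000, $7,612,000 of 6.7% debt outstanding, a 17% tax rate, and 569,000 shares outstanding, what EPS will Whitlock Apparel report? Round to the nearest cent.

$2.91

Interest = $510,004.00, so EBT = $2,508,000 − $510,004.00 = $1,997,996.00.
After tax at 17%: net income = $1,997,996.00 × 0.83 = $1,658,336.68.
EPS = $1,658,336.68 ÷ 569,000 = $2.91.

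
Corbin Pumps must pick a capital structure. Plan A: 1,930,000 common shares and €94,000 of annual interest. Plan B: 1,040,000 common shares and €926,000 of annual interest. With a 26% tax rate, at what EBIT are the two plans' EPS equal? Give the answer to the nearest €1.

At indifference, (EBIT − 94,000)(1 − t)/1,930,000 = (EBIT − 926,000)(1 − t)/1,040,000.
Cancelling (1 − t) and cross-multiplying: 1,040,000·(EBIT − 94,000) = 1,930,000·(EBIT − 926,000).
EBIT × (1,930,000 − 1,040,000) = 926,000 × 1,930,000 − 94,000 × 1,040,000 = 1,689,420,000,000, so EBIT = 1,689,420,000,000 ÷ 890,000 = 1,898,224.72.

€1,898,225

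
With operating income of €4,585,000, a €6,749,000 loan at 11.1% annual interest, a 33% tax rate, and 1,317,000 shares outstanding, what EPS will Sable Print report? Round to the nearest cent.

€1.95

Pre-tax income = €4,585,000 − €749,139.00 = €3,835,861.00.
After tax at 33%: net income = €3,835,861.00 × 0.67 = €2,570,026.87.
Per share: €2,570,026.87 / 1,317,000 shares = €1.95.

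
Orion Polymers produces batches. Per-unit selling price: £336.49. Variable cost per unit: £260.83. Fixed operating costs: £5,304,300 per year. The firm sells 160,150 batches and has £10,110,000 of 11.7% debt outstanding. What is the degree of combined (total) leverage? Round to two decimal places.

2.15

Contribution at this volume is 160,150 × £75.66 = £12,116,949.00.
Subtracting fixed costs: EBIT = £12,116,949.00 − £5,304,300 = £6,812,649.00. Interest = £1,182,870.00.
DOL = £12,116,949.00 ÷ £6,812,649.00 = 1.7786; DFL = £6,812,649.00 ÷ £5,629,779.00 = 1.2101.
Combined leverage = 1.7786 × 1.2101 = 2.1523.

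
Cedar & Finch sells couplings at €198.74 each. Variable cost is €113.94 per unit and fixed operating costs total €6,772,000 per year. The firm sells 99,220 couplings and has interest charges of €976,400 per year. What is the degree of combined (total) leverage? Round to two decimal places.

At 99,220 units, contribution = 99,220 × €84.80 = €8,413,856.00.
EBIT = €8,413,856.00 − €6,772,000 = €1,641,856.00. Interest = €976,400.00.
DOL = €8,413,856.00 ÷ €1,641,856.00 = 5.1246; DFL = €1,641,856.00 ÷ €665,456.00 = 2.4673.
DCL = DOL × DFL = 5.1246 × 2.4673 = 12.6439.

12.64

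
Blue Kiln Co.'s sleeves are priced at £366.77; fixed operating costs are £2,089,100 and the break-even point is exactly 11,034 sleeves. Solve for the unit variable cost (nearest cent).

At break-even, FC = Q × (P − VC), so P − VC = £2,089,100 ÷ 11,034 = £189.3330.
Hence VC = price − CM = £366.77 − £189.3330 = £177.44.

£177.44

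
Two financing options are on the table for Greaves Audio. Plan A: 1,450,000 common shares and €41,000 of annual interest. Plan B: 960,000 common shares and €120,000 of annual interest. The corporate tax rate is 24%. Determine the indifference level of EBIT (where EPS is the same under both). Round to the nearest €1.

Set EPS_A = EPS_B: (EBIT − €41,000)(1 − 0.24) ÷ 1,450,000 = (EBIT − €120,000)(1 − 0.24) ÷ 960,000.
Cancelling (1 − t) and cross-multiplying: 960,000·(EBIT − 41,000) = 1,450,000·(EBIT − 120,000).
EBIT × (1,450,000 − 960,000) = 120,000 × 1,450,000 − 41,000 × 960,000 = 134,640,000,000, so EBIT = 134,640,000,000 ÷ 490,000 = 274,775.51.

€274,776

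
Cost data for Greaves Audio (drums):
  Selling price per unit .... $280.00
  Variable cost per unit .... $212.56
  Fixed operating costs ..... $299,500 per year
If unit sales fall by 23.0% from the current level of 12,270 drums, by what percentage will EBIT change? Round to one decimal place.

At 12,270 units, contribution = 12,270 × $67.44 = $827,488.80.
Operating income = contribution − fixed costs = $827,488.80 − $299,500 = $527,988.80.
Degree of operating leverage = $827,488.80 / $527,988.80 = 1.5672.
So EBIT moves 1.5672 × (-23.0%) = -36.0%.

-36.0%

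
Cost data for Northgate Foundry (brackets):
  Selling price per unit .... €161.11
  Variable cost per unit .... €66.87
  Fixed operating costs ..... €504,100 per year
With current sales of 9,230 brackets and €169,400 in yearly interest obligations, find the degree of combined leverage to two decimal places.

4.43

At 9,230 units, contribution = 9,230 × €94.24 = €869,835.20.
EBIT = €869,835.20 − €504,100 = €365,735.20. Interest = €169,400.00.
DOL = €869,835.20 ÷ €365,735.20 = 2.3783; DFL = €365,735.20 ÷ €196,335.20 = 1.8628.
Combined leverage = 2.3783 × 1.8628 = 4.4303.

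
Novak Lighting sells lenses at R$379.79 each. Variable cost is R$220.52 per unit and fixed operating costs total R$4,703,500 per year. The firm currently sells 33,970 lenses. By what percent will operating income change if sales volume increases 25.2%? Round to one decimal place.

+192.9%

Total contribution margin = 33,970 × R$159.27 = R$5,410,401.90.
Operating income = contribution − fixed costs = R$5,410,401.90 − R$4,703,500 = R$706,901.90.
So DOL = total CM / EBIT = R$5,410,401.90 / R$706,901.90 = 7.6537.
%ΔEBIT = DOL × %ΔSales = 7.6537 × +25.2% = +192.9%.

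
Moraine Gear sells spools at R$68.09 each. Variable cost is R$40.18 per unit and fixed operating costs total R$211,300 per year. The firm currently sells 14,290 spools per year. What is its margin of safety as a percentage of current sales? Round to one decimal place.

47.0%

Each unit contributes R$68.09 − R$40.18 = R$27.91. Break-even units = R$211,300 ÷ R$27.91 = 7,570.76; break-even revenue = 7,570.76 × R$68.09 = R$515,493.26.
Actual sales revenue = 14,290 × R$68.09 = R$973,006.10.
Margin of safety = (R$973,006.10 − R$515,493.26) ÷ R$973,006.10 = 47.0%.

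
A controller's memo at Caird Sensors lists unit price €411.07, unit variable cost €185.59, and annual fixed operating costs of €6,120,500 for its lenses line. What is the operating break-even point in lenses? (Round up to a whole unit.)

Each unit contributes €411.07 − €185.59 = €225.48.
Break-even Q = €6,120,500 / €225.48 = 27,144.31 → 27,145 lenses.

27,145 lenses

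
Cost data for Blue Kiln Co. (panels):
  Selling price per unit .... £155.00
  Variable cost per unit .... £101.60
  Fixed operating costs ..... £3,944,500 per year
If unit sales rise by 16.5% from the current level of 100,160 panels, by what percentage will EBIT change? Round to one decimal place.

+62.9%

Total contribution margin = 100,160 × £53.40 = £5,348,544.00.
Operating income = contribution − fixed costs = £5,348,544.00 − £3,944,500 = £1,404,044.00.
So DOL = total CM / EBIT = £5,348,544.00 / £1,404,044.00 = 3.8094.
So EBIT moves 3.8094 × (+16.5%) = +62.9%.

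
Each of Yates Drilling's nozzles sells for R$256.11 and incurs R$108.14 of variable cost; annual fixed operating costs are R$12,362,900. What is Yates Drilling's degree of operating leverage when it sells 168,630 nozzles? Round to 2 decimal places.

Total contribution margin = 168,630 × R$147.97 = R$24,952,181.10.
EBIT = R$24,952,181.10 − R$12,362,900 = R$12,589,281.10.
So DOL = total CM / EBIT = R$24,952,181.10 / R$12,589,281.10 = 1.9820.

1.98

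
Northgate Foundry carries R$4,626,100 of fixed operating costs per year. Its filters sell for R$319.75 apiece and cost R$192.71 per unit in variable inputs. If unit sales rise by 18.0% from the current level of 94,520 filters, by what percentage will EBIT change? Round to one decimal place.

At 94,520 units, contribution = 94,520 × R$127.04 = R$12,007,820.80.
Operating income = contribution − fixed costs = R$12,007,820.80 − R$4,626,100 = R$7,381,720.80.
DOL = contribution ÷ EBIT = R$12,007,820.80 ÷ R$7,381,720.80 = 1.6267.
Operating income changes by 1.6267 × +18.0% = +29.3%.

+29.3%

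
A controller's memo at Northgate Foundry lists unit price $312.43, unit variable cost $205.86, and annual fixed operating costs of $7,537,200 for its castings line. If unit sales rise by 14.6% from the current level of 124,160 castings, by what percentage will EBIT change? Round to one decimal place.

Contribution at this volume is 124,160 × $106.57 = $13,231,731.20.
Subtracting fixed costs: EBIT = $13,231,731.20 − $7,537,200 = $5,694,531.20.
So DOL = total CM / EBIT = $13,231,731.20 / $5,694,531.20 = 2.3236.
%ΔEBIT = DOL × %ΔSales = 2.3236 × +14.6% = +33.9%.

+33.9%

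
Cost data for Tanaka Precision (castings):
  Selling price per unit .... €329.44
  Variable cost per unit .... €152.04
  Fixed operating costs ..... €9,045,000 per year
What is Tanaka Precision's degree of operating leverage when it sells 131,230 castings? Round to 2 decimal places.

1.64

At 131,230 units, contribution = 131,230 × €177.40 = €23,280,202.00.
EBIT = €23,280,202.00 − €9,045,000 = €14,235,202.00.
DOL = contribution ÷ EBIT = €23,280,202.00 ÷ €14,235,202.00 = 1.6354.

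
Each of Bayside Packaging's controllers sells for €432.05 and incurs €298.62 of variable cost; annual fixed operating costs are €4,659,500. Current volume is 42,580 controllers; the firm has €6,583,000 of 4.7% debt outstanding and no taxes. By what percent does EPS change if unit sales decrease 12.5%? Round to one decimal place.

-99.7%

Total contribution margin = 42,580 × €133.43 = €5,681,449.40.
EBIT = €5,681,449.40 − €4,659,500 = €1,021,949.40.
Interest = €309,401.00, so EBIT − I = €712,548.40.
Degree of combined leverage = contribution ÷ (EBIT − I) = €5,681,449.40 ÷ €712,548.40 = 7.9734.
EPS therefore changes by 7.9734 × (-12.5%) = -99.7%.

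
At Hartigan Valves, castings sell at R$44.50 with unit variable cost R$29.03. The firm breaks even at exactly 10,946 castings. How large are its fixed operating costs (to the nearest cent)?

Contribution margin per unit = R$44.50 − R$29.03 = R$15.47.
Fixed costs = break-even units × CM = 10,946 × R$15.47 = R$169,334.62.

R$169,334.62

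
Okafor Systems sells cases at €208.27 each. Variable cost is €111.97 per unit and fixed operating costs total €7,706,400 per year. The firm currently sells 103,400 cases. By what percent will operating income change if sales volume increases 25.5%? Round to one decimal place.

+112.8%

At 103,400 units, contribution = 103,400 × €96.30 = €9,957,420.00.
EBIT = €9,957,420.00 − €7,706,400 = €2,251,020.00.
DOL = contribution ÷ EBIT = €9,957,420.00 ÷ €2,251,020.00 = 4.4235.
So EBIT moves 4.4235 × (+25.5%) = +112.8%.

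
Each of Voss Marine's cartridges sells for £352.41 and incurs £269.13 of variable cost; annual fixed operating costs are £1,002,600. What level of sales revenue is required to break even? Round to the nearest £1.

CM per unit = £352.41 − £269.13 = £83.28; CM ratio = £83.28 / £352.41 = 0.2363.
Break-even revenue = fixed costs × price ÷ CM = £1,002,600 × £352.41 ÷ £83.28 = £4,242,630.

£4,242,630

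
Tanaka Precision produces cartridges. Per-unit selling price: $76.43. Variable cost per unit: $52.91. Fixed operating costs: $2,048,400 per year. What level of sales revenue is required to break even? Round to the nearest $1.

$6,656,429

CM per unit = $76.43 − $52.91 = $23.52; CM ratio = $23.52 / $76.43 = 0.3077.
Break-even revenue = fixed costs × price ÷ CM = $2,048,400 × $76.43 ÷ $23.52 = $6,656,429.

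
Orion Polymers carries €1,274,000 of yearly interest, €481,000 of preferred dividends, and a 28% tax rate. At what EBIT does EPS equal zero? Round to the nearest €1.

€1,942,056

Preferred dividends are paid after tax, so their pre-tax equivalent is €481,000 ÷ (1 − 0.28) = €668,055.56.
Financial break-even EBIT = interest + D_p ÷ (1 − t) = €1,274,000 + €668,055.56 = €1,942,055.56.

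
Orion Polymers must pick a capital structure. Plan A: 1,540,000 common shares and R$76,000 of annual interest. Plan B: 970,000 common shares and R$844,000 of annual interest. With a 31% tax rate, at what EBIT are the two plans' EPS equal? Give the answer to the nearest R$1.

At indifference, (EBIT − 76,000)(1 − t)/1,540,000 = (EBIT − 844,000)(1 − t)/970,000.
Cancelling (1 − t) and cross-multiplying: 970,000·(EBIT − 76,000) = 1,540,000·(EBIT − 844,000).
EBIT × (1,540,000 − 970,000) = 844,000 × 1,540,000 − 76,000 × 970,000 = 1,226,040,000,000, so EBIT = 1,226,040,000,000 ÷ 570,000 = 2,150,947.37.

R$2,150,947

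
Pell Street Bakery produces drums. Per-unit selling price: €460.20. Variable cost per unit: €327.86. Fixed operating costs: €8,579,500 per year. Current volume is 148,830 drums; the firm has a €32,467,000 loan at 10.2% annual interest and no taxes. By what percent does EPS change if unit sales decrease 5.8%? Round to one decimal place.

-14.6%

Contribution at this volume is 148,830 × €132.34 = €19,696,162.20.
Operating income = contribution − fixed costs = €19,696,162.20 − €8,579,500 = €11,116,662.20.
Interest = €3,311,634.00, so EBIT − I = €7,805,028.20.
DCL = total CM / (EBIT − I) = €19,696,162.20 / €7,805,028.20 = 2.5235.
EPS therefore changes by 2.5235 × (-5.8%) = -14.6%.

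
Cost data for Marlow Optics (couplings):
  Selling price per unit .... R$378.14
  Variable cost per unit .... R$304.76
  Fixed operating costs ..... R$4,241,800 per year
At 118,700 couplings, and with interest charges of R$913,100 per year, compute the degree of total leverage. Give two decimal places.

Total contribution margin = 118,700 × R$73.38 = R$8,710,206.00.
Operating income = contribution − fixed costs = R$8,710,206.00 − R$4,241,800 = R$4,468,406.00. Interest = R$913,100.00.
DOL = R$8,710,206.00 ÷ R$4,468,406.00 = 1.9493; DFL = R$4,468,406.00 ÷ R$3,555,306.00 = 1.2568.
DCL = DOL × DFL = 1.9493 × 1.2568 = 2.4499.

2.45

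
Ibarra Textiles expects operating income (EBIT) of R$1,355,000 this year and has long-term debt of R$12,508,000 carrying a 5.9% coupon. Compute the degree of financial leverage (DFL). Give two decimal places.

Interest = R$737,972.00.
DFL = EBIT ÷ (EBIT − I) = R$1,355,000 ÷ (R$1,355,000 − R$737,972.00) = R$1,355,000 ÷ R$617,028.00 = 2.1960.

2.20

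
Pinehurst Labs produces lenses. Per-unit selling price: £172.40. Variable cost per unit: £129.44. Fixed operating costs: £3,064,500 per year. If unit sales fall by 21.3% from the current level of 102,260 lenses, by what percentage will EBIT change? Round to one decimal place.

-70.4%

Total contribution margin = 102,260 × £42.96 = £4,393,089.60.
Operating income = contribution − fixed costs = £4,393,089.60 − £3,064,500 = £1,328,589.60.
Degree of operating leverage = £4,393,089.60 / £1,328,589.60 = 3.3066.
%ΔEBIT = DOL × %ΔSales = 3.3066 × -21.3% = -70.4%.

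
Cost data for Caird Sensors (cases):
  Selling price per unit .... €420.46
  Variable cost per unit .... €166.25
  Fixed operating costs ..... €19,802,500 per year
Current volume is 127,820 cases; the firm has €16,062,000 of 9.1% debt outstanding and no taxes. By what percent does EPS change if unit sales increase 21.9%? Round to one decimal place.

+63.4%

Contribution at this volume is 127,820 × €254.21 = €32,493,122.20.
Subtracting fixed costs: EBIT = €32,493,122.20 − €19,802,500 = €12,690,622.20.
After interest of €1,461,642.00, pre-tax earnings = €11,228,980.20.
DCL = total CM / (EBIT − I) = €32,493,122.20 / €11,228,980.20 = 2.8937.
%ΔEPS = DCL × %ΔSales = 2.8937 × +21.9% = +63.4%.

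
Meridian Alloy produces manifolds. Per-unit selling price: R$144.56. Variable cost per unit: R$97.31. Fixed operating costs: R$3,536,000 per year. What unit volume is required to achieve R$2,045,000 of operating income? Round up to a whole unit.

118,117 manifolds

Contribution margin per unit = R$144.56 − R$97.31 = R$47.25.
Units = (FC + target) / CM = (R$3,536,000 + R$2,045,000) / R$47.25 = 118,116.40, so 118,117 manifolds.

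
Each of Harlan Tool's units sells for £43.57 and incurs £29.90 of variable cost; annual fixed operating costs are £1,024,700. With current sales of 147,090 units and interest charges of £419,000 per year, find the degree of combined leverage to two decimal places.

3.55

Total contribution margin = 147,090 × £13.67 = £2,010,720.30.
Subtracting fixed costs: EBIT = £2,010,720.30 − £1,024,700 = £986,020.30. Interest = £419,000.00, so EBIT − I = £567,020.30.
Degree of total leverage = total CM / (EBIT − interest) = £2,010,720.30 / £567,020.30 = 3.5461.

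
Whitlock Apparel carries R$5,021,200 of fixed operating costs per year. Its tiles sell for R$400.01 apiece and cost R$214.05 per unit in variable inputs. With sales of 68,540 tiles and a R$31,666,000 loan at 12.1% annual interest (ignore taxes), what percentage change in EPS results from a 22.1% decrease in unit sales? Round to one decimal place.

-72.4%

Contribution at this volume is 68,540 × R$185.96 = R$12,745,698.40.
EBIT = R$12,745,698.40 − R$5,021,200 = R$7,724,498.40.
Interest = R$3,831,586.00, so EBIT − I = R$3,892,912.40.
Degree of combined leverage = contribution ÷ (EBIT − I) = R$12,745,698.40 ÷ R$3,892,912.40 = 3.2741.
%ΔEPS = DCL × %ΔSales = 3.2741 × -22.1% = -72.4%.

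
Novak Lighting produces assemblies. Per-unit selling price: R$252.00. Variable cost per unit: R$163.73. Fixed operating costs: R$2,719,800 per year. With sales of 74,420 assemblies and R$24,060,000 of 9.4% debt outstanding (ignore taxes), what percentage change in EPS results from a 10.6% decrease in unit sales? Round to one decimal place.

Contribution at this volume is 74,420 × R$88.27 = R$6,569,053.40.
Operating income = contribution − fixed costs = R$6,569,053.40 − R$2,719,800 = R$3,849,253.40.
Interest = R$2,261,640.00, so EBIT − I = R$1,587,613.40.
Degree of combined leverage = contribution ÷ (EBIT − I) = R$6,569,053.40 ÷ R$1,587,613.40 = 4.1377.
%ΔEPS = DCL × %ΔSales = 4.1377 × -10.6% = -43.9%.

-43.9%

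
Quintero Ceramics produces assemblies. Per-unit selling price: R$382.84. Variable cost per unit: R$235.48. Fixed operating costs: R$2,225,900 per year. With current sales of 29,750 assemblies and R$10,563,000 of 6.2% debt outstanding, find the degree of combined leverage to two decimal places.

Contribution at this volume is 29,750 × R$147.36 = R$4,383,960.00.
EBIT = R$4,383,960.00 − R$2,225,900 = R$2,158,060.00. Interest = R$654,906.00, so EBIT − I = R$1,503,154.00.
Degree of total leverage = total CM / (EBIT − interest) = R$4,383,960.00 / R$1,503,154.00 = 2.9165.

2.92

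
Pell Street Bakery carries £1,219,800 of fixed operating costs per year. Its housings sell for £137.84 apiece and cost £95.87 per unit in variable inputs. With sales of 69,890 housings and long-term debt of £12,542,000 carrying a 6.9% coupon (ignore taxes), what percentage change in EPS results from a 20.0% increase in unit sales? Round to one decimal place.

+69.2%

Total contribution margin = 69,890 × £41.97 = £2,933,283.30.
EBIT = £2,933,283.30 − £1,219,800 = £1,713,483.30.
After interest of £865,398.00, pre-tax earnings = £848,085.30.
DCL = total CM / (EBIT − I) = £2,933,283.30 / £848,085.30 = 3.4587.
%ΔEPS = DCL × %ΔSales = 3.4587 × +20.0% = +69.2%.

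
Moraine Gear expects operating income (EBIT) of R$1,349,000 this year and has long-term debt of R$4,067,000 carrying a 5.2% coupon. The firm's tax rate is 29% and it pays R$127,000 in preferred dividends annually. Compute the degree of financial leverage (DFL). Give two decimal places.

Annual interest charges come to R$211,484.00.
Preferred dividends grossed up pre-tax: R$127,000 / (1 − 0.29) = R$178,873.24.
DFL = EBIT ÷ [EBIT − I − D_p/(1−t)] = R$1,349,000 ÷ [R$1,349,000 − R$211,484.00 − R$178,873.24] = R$1,349,000 ÷ R$958,642.76 = 1.4072.

1.41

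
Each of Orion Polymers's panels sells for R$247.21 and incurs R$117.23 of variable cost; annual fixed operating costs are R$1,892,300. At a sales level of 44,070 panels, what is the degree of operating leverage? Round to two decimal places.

Contribution at this volume is 44,070 × R$129.98 = R$5,728,218.60.
EBIT = R$5,728,218.60 − R$1,892,300 = R$3,835,918.60.
So DOL = total CM / EBIT = R$5,728,218.60 / R$3,835,918.60 = 1.4933.

1.49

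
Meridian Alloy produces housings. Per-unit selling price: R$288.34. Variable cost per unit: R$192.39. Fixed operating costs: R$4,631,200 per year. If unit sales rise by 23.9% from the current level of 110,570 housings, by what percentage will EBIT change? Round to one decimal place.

+42.4%

Total contribution margin = 110,570 × R$95.95 = R$10,609,191.50.
Subtracting fixed costs: EBIT = R$10,609,191.50 − R$4,631,200 = R$5,977,991.50.
So DOL = total CM / EBIT = R$10,609,191.50 / R$5,977,991.50 = 1.7747.
So EBIT moves 1.7747 × (+23.9%) = +42.4%.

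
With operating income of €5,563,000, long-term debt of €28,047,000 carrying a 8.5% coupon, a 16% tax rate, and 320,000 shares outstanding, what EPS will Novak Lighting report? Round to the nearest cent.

Pre-tax income = €5,563,000 − €2,383,995.00 = €3,179,005.00.
Net income = €3,179,005.00 × (1 − 0.16) = €2,670,364.20.
Per share: €2,670,364.20 / 320,000 shares = €8.34.

€8.34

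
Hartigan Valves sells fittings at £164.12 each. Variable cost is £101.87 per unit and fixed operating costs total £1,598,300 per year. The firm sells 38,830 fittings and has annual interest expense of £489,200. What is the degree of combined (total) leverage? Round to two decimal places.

Contribution at this volume is 38,830 × £62.25 = £2,417,167.50.
Operating income = contribution − fixed costs = £2,417,167.50 − £1,598,300 = £818,867.50. Interest = £489,200.00.
DOL = £2,417,167.50 ÷ £818,867.50 = 2.9518; DFL = £818,867.50 ÷ £329,667.50 = 2.4839.
DCL = DOL × DFL = 2.9518 × 2.4839 = 7.3320.

7.33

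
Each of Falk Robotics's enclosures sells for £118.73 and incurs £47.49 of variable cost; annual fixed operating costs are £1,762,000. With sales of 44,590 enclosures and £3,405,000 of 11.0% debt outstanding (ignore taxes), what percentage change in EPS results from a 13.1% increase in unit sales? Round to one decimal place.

Total contribution margin = 44,590 × £71.24 = £3,176,591.60.
Operating income = contribution − fixed costs = £3,176,591.60 − £1,762,000 = £1,414,591.60.
After interest of £374,550.00, pre-tax earnings = £1,040,041.60.
DCL = total CM / (EBIT − I) = £3,176,591.60 / £1,040,041.60 = 3.0543.
%ΔEPS = DCL × %ΔSales = 3.0543 × +13.1% = +40.0%.

+40.0%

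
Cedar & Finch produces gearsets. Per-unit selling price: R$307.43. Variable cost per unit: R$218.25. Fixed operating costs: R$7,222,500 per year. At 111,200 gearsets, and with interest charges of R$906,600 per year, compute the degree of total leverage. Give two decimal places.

Contribution at this volume is 111,200 × R$89.18 = R$9,916,816.00.
Operating income = contribution − fixed costs = R$9,916,816.00 − R$7,222,500 = R$2,694,316.00. Interest = R$906,600.00, so EBIT − I = R$1,787,716.00.
Degree of total leverage = total CM / (EBIT − interest) = R$9,916,816.00 / R$1,787,716.00 = 5.5472.

5.55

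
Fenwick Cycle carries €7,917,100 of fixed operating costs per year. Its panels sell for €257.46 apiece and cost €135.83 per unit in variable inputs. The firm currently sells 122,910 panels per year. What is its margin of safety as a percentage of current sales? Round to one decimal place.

47.0%

Contribution margin per unit = €257.46 − €135.83 = €121.63. Break-even units = €7,917,100 ÷ €121.63 = 65,091.67; break-even revenue = 65,091.67 × €257.46 = €16,758,501.73.
Current sales = 122,910 × €257.46 = €31,644,408.60.
Margin of safety = (€31,644,408.60 − €16,758,501.73) ÷ €31,644,408.60 = 47.0%.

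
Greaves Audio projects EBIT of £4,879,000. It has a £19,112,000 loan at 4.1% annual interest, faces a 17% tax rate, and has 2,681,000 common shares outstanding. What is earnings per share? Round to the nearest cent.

Interest = £783,592.00, so EBT = £4,879,000 − £783,592.00 = £4,095,408.00.
Net income = £4,095,408.00 × (1 − 0.17) = £3,399,188.64.
EPS = £3,399,188.64 ÷ 2,681,000 = £1.27.

£1.27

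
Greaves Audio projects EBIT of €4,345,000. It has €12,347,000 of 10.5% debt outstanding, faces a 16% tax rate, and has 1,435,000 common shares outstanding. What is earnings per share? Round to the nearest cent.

€1.78

Pre-tax income = €4,345,000 − €1,296,435.00 = €3,048,565.00.
After tax at 16%: net income = €3,048,565.00 × 0.84 = €2,560,794.60.
EPS = €2,560,794.60 ÷ 1,435,000 = €1.78.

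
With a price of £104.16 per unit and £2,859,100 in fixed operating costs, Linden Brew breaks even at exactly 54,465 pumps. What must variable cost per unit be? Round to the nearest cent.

£51.67

At break-even, FC = Q × (P − VC), so P − VC = £2,859,100 ÷ 54,465 = £52.4943.
Hence VC = price − CM = £104.16 − £52.4943 = £51.67.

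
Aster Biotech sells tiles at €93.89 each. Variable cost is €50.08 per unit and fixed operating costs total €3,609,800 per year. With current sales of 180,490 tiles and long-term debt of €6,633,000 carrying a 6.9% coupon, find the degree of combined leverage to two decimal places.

Contribution at this volume is 180,490 × €43.81 = €7,907,266.90.
Subtracting fixed costs: EBIT = €7,907,266.90 − €3,609,800 = €4,297,466.90. Interest = €457,677.00.
DOL = €7,907,266.90 ÷ €4,297,466.90 = 1.8400; DFL = €4,297,466.90 ÷ €3,839,789.90 = 1.1192.
Combined leverage = 1.8400 × 1.1192 = 2.0593.

2.06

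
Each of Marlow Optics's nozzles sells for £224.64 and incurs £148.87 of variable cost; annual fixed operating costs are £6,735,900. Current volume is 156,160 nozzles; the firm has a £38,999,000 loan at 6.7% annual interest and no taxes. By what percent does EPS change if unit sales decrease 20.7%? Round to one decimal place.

At 156,160 units, contribution = 156,160 × £75.77 = £11,832,243.20.
Operating income = contribution − fixed costs = £11,832,243.20 − £6,735,900 = £5,096,343.20.
Interest = £2,612,933.00, so EBIT − I = £2,483,410.20.
DCL = total CM / (EBIT − I) = £11,832,243.20 / £2,483,410.20 = 4.7645.
EPS therefore changes by 4.7645 × (-20.7%) = -98.6%.

-98.6%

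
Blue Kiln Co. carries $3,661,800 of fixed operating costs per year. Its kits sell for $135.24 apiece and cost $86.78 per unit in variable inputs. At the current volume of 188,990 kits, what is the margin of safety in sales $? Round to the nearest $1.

$15,339,820

Unit CM = price − variable cost = $135.24 − $86.78 = $48.46. Break-even units = $3,661,800 ÷ $48.46 = 75,563.35; break-even revenue = 75,563.35 × $135.24 = $10,219,187.62.
Current sales = 188,990 × $135.24 = $25,559,007.60.
Margin of safety = $25,559,007.60 − $10,219,187.62 = $15,339,820.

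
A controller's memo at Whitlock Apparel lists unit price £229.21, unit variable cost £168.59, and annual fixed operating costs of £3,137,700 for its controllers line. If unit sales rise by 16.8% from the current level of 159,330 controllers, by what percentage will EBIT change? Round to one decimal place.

+24.9%

At 159,330 units, contribution = 159,330 × £60.62 = £9,658,584.60.
Subtracting fixed costs: EBIT = £9,658,584.60 − £3,137,700 = £6,520,884.60.
DOL = contribution ÷ EBIT = £9,658,584.60 ÷ £6,520,884.60 = 1.4812.
Operating income changes by 1.4812 × +16.8% = +24.9%.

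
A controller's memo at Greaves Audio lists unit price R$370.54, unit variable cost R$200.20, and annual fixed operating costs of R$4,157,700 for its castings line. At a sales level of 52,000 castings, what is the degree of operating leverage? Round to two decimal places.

1.88

At 52,000 units, contribution = 52,000 × R$170.34 = R$8,857,680.00.
Subtracting fixed costs: EBIT = R$8,857,680.00 − R$4,157,700 = R$4,699,980.00.
So DOL = total CM / EBIT = R$8,857,680.00 / R$4,699,980.00 = 1.8846.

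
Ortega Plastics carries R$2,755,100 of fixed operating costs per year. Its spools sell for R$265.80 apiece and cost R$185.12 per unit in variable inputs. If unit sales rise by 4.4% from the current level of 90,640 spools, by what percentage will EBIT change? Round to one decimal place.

At 90,640 units, contribution = 90,640 × R$80.68 = R$7,312,835.20.
EBIT = R$7,312,835.20 − R$2,755,100 = R$4,557,735.20.
So DOL = total CM / EBIT = R$7,312,835.20 / R$4,557,735.20 = 1.6045.
%ΔEBIT = DOL × %ΔSales = 1.6045 × +4.4% = +7.1%.

+7.1%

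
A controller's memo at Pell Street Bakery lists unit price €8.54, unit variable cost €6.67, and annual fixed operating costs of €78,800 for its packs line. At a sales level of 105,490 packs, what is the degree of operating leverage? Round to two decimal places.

1.67

Total contribution margin = 105,490 × €1.87 = €197,266.30.
Operating income = contribution − fixed costs = €197,266.30 − €78,800 = €118,466.30.
DOL = contribution ÷ EBIT = €197,266.30 ÷ €118,466.30 = 1.6652.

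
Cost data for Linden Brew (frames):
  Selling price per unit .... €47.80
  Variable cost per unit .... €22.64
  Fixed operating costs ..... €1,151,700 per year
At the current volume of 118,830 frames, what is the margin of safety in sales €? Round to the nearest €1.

€3,492,027

Each unit contributes €47.80 − €22.64 = €25.16. Break-even units = €1,151,700 ÷ €25.16 = 45,775.04; break-even revenue = 45,775.04 × €47.80 = €2,188,046.90.
Current sales = 118,830 × €47.80 = €5,680,074.00.
Margin of safety = €5,680,074.00 − €2,188,046.90 = €3,492,027.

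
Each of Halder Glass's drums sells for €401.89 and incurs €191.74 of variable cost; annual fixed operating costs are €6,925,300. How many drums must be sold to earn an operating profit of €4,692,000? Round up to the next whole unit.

55,281 drums

Each unit contributes €401.89 − €191.74 = €210.15.
Need Q such that Q × €210.15 − €6,925,300 = €4,692,000, i.e. Q = €11,617,300 / €210.15 = 55,280.99 → 55,281.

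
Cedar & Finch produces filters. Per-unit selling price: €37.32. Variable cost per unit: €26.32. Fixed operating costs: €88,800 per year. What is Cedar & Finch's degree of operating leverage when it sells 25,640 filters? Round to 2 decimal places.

1.46

At 25,640 units, contribution = 25,640 × €11.00 = €282,040.00.
Subtracting fixed costs: EBIT = €282,040.00 − €88,800 = €193,240.00.
DOL = contribution ÷ EBIT = €282,040.00 ÷ €193,240.00 = 1.4595.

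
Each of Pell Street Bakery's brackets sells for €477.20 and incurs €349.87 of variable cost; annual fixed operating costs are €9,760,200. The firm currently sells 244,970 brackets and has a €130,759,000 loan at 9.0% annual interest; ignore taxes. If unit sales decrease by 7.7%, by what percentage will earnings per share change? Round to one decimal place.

-24.9%

Contribution at this volume is 244,970 × €127.33 = €31,192,030.10.
EBIT = €31,192,030.10 − €9,760,200 = €21,431,830.10.
After interest of €11,768,310.00, pre-tax earnings = €9,663,520.10.
Degree of combined leverage = contribution ÷ (EBIT − I) = €31,192,030.10 ÷ €9,663,520.10 = 3.2278.
EPS therefore changes by 3.2278 × (-7.7%) = -24.9%.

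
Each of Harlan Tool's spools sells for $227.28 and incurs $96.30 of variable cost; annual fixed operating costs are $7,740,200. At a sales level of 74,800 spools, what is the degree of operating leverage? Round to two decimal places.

Contribution at this volume is 74,800 × $130.98 = $9,797,304.00.
Operating income = contribution − fixed costs = $9,797,304.00 − $7,740,200 = $2,057,104.00.
DOL = contribution ÷ EBIT = $9,797,304.00 ÷ $2,057,104.00 = 4.7627.

4.76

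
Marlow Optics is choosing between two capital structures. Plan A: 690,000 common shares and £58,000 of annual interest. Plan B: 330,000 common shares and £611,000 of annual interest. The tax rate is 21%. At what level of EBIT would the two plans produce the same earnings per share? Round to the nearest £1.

£1,117,917

At indifference, (EBIT − 58,000)(1 − t)/690,000 = (EBIT − 611,000)(1 − t)/330,000.
The (1 − t) factor cancels: (EBIT − 58,000) × 330,000 = (EBIT − 611,000) × 690,000.
Solving, EBIT = (611,000·690,000 − 58,000·330,000) / (690,000 − 330,000) = 402,450,000,000 / 360,000 = 1,117,916.67.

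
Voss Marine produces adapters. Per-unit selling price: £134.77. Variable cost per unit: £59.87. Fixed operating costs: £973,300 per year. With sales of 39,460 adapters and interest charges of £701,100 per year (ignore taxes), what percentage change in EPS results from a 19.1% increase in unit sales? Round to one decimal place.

Total contribution margin = 39,460 × £74.90 = £2,955,554.00.
EBIT = £2,955,554.00 − £973,300 = £1,982,254.00.
After interest of £701,100.00, pre-tax earnings = £1,281,154.00.
Degree of combined leverage = contribution ÷ (EBIT − I) = £2,955,554.00 ÷ £1,281,154.00 = 2.3069.
EPS therefore changes by 2.3069 × (+19.1%) = +44.1%.

+44.1%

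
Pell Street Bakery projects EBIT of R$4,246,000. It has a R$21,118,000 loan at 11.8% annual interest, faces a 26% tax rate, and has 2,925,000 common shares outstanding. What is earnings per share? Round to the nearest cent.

R$0.44

Interest = R$2,491,924.00, so EBT = R$4,246,000 − R$2,491,924.00 = R$1,754,076.00.
After tax at 26%: net income = R$1,754,076.00 × 0.74 = R$1,298,016.24.
Per share: R$1,298,016.24 / 2,925,000 shares = R$0.44.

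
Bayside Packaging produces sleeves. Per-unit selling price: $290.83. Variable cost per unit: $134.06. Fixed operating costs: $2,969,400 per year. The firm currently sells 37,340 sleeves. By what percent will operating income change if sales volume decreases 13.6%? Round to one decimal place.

-27.6%

Contribution at this volume is 37,340 × $156.77 = $5,853,791.80.
EBIT = $5,853,791.80 − $2,969,400 = $2,884,391.80.
So DOL = total CM / EBIT = $5,853,791.80 / $2,884,391.80 = 2.0295.
So EBIT moves 2.0295 × (-13.6%) = -27.6%.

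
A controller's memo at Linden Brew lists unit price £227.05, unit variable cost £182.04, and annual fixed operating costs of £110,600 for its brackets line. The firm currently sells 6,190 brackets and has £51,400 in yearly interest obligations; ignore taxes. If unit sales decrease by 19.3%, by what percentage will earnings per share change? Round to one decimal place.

Contribution at this volume is 6,190 × £45.01 = £278,611.90.
Operating income = contribution − fixed costs = £278,611.90 − £110,600 = £168,011.90.
Interest = £51,400.00, so EBIT − I = £116,611.90.
DCL = total CM / (EBIT − I) = £278,611.90 / £116,611.90 = 2.3892.
%ΔEPS = DCL × %ΔSales = 2.3892 × -19.3% = -46.1%.

-46.1%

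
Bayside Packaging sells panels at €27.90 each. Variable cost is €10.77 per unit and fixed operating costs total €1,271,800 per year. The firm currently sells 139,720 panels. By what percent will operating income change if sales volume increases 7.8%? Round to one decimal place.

At 139,720 units, contribution = 139,720 × €17.13 = €2,393,403.60.
EBIT = €2,393,403.60 − €1,271,800 = €1,121,603.60.
Degree of operating leverage = €2,393,403.60 / €1,121,603.60 = 2.1339.
Operating income changes by 2.1339 × +7.8% = +16.6%.

+16.6%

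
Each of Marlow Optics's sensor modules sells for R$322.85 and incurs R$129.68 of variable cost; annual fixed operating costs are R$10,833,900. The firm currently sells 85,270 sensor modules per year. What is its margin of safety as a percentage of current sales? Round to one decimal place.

34.2%

Each unit contributes R$322.85 − R$129.68 = R$193.17. Break-even units = R$10,833,900 ÷ R$193.17 = 56,084.80; break-even revenue = 56,084.80 × R$322.85 = R$18,106,976.32.
Current sales = 85,270 × R$322.85 = R$27,529,419.50.
Margin of safety = (R$27,529,419.50 − R$18,106,976.32) ÷ R$27,529,419.50 = 34.2%.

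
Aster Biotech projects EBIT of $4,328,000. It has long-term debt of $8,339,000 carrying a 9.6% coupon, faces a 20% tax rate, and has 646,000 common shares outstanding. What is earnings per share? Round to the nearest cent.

$4.37

Pre-tax income = $4,328,000 − $800,544.00 = $3,527,456.00.
Net income = $3,527,456.00 × (1 − 0.20) = $2,821,964.80.
EPS = $2,821,964.80 ÷ 646,000 = $4.37.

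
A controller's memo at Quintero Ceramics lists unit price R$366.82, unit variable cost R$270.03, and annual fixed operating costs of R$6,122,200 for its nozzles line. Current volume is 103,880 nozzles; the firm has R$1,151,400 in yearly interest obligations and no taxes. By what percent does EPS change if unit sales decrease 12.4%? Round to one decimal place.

-44.8%

At 103,880 units, contribution = 103,880 × R$96.79 = R$10,054,545.20.
EBIT = R$10,054,545.20 − R$6,122,200 = R$3,932,345.20.
Interest = R$1,151,400.00, so EBIT − I = R$2,780,945.20.
DCL = total CM / (EBIT − I) = R$10,054,545.20 / R$2,780,945.20 = 3.6155.
EPS therefore changes by 3.6155 × (-12.4%) = -44.8%.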